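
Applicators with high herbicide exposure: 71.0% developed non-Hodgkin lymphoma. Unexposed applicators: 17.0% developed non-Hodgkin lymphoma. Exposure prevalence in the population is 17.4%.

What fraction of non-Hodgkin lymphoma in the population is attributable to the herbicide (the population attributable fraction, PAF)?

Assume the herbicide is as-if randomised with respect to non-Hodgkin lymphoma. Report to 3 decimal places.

PAF ≈ 0.356

p₁ = 0.71, p₀ = 0.17.
Overall risk P(Y=1) = π·p₁ + (1−π)·p₀ = 0.174×0.71 + 0.826×0.17 = 0.26396.
Under exogeneity, PAF = [P(Y=1) − p₀] / P(Y=1).
PAF = (0.26396 − 0.17) / 0.26396 ≈ 0.3560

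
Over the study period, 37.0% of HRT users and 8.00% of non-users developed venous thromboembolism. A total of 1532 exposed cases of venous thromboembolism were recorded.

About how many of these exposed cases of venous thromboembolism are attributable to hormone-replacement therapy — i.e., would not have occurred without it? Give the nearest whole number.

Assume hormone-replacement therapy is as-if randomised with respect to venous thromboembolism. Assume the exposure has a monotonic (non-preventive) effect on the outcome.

p₁ = 0.37, p₀ = 0.08.
PN = (p₁ − p₀)/p₁ = (0.37 − 0.08) / 0.37 ≈ 0.78378.
Attributable cases ≈ PN × (exposed cases) = 0.78378 × 1532 ≈ 1200.76.

about 1201 cases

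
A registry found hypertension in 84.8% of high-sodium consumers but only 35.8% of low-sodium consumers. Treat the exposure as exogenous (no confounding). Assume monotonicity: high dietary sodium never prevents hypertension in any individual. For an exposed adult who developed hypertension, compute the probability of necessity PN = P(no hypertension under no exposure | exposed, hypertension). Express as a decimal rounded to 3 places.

PN ≈ 0.578

p₁ = 0.848, p₀ = 0.358.
Under exogeneity and monotonicity, PN = (p₁ − p₀) / p₁.
PN = (0.848 − 0.358) / 0.848 = 0.49 / 0.848 ≈ 0.5778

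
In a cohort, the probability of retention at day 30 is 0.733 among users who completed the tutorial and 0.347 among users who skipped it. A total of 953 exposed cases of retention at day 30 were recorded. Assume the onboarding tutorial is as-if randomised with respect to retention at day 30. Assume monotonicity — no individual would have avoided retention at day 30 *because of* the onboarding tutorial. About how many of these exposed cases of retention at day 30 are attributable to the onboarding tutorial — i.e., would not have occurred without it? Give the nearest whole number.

about 502 cases

Let p₁ = 0.733, p₀ = 0.347.
PN = (p₁ − p₀)/p₁ = (0.733 − 0.347) / 0.733 ≈ 0.52660.
Attributable cases ≈ PN × (exposed cases) = 0.52660 × 953 ≈ 501.85.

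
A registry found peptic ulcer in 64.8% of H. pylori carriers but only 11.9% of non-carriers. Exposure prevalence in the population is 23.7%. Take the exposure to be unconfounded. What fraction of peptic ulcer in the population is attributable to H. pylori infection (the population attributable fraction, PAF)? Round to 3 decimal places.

p₁ = 0.648, p₀ = 0.119.
Overall risk P(Y=1) = π·p₁ + (1−π)·p₀ = 0.237×0.648 + 0.763×0.119 = 0.24437.
Under exogeneity, PAF = [P(Y=1) − p₀] / P(Y=1).
PAF = (0.24437 − 0.119) / 0.24437 ≈ 0.5130

PAF ≈ 0.513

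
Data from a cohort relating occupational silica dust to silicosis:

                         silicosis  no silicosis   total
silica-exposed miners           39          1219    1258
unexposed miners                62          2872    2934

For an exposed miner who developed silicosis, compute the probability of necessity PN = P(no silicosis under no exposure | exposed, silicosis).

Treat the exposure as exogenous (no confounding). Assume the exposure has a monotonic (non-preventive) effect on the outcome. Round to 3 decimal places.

PN ≈ 0.318

p₁ = P(outcome | exposed) = 39/1258 = 0.031002
p₀ = P(outcome | unexposed) = 62/2934 = 0.021132
Under exogeneity and monotonicity, PN = (p₁ − p₀)/p₁.
PN = (0.031002 − 0.021132) / 0.031002 ≈ 0.3184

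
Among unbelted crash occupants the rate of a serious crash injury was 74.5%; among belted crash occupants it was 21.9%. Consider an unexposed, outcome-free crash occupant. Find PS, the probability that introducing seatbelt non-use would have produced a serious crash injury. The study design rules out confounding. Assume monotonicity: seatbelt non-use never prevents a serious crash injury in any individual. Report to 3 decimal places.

PS ≈ 0.673

p₁ = 0.745, p₀ = 0.219.
Under exogeneity and monotonicity, PS = (p₁ − p₀) / (1 − p₀).
PS = (0.745 − 0.219) / (1 − 0.219) = 0.526 / 0.781 ≈ 0.6735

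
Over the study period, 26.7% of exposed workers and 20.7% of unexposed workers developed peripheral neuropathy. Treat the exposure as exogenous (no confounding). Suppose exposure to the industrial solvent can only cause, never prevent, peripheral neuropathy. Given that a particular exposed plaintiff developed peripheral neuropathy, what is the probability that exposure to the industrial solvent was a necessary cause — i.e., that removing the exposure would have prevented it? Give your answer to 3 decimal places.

PN ≈ 0.225

p₁ = 0.267, p₀ = 0.207.
Under exogeneity and monotonicity, PN = (p₁ − p₀) / p₁.
PN = (0.267 − 0.207) / 0.267 = 0.06 / 0.267 ≈ 0.2247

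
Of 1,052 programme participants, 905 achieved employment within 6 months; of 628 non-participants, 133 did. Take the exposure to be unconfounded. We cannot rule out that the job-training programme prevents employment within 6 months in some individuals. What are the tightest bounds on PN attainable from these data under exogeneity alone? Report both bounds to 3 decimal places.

p₁ = P(outcome | exposed) = 905/1052 = 0.86027
p₀ = P(outcome | unexposed) = 133/628 = 0.21178
Under exogeneity alone the bounds on PN are max{0,(p₁−p₀)/p₁} ≤ PN ≤ min{1,(1−p₀)/p₁}.
  lower = (p₁ − p₀)/p₁ = 0.64848 / 0.86027 ≈ 0.7538
  upper = min{1, (1 − p₀)/p₁} = 0.78822 / 0.86027 ≈ 0.9162

0.754 ≤ PN ≤ 0.916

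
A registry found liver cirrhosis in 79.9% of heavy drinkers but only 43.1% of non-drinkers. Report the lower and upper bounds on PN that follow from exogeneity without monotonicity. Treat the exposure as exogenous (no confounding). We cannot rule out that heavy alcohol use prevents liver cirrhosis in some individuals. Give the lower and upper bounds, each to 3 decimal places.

0.461 ≤ PN ≤ 0.712

p₁ = 0.799, p₀ = 0.431.
Under exogeneity alone the bounds on PN are max{0,(p₁−p₀)/p₁} ≤ PN ≤ min{1,(1−p₀)/p₁}.
  lower = (p₁ − p₀)/p₁ = 0.368 / 0.799 ≈ 0.4606
  upper = min{1, (1 − p₀)/p₁} = 0.569 / 0.799 ≈ 0.7121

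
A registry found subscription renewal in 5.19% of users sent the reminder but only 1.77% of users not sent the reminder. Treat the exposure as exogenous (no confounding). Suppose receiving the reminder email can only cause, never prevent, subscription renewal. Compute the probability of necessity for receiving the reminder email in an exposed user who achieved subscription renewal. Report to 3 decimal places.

p₁ = 0.0519, p₀ = 0.0177.
Under exogeneity and monotonicity, PN = (p₁ − p₀) / p₁.
PN = (0.0519 − 0.0177) / 0.0519 = 0.0342 / 0.0519 ≈ 0.6590

PN ≈ 0.659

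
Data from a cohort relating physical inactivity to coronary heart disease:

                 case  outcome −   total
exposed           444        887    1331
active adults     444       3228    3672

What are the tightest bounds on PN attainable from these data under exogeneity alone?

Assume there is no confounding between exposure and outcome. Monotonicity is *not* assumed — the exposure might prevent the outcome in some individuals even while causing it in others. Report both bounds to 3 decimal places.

p₁ = P(outcome | exposed) = 444/1331 = 0.33358
p₀ = P(outcome | unexposed) = 444/3672 = 0.12092
Under exogeneity alone the bounds on PN are max{0,(p₁−p₀)/p₁} ≤ PN ≤ min{1,(1−p₀)/p₁}.
  lower = (p₁ − p₀)/p₁ = 0.21267 / 0.33358 ≈ 0.6375
  upper = min{1, (1 − p₀)/p₁} = 0.87908 / 0.33358 ≈ 2.6353 → capped at 1

0.638 ≤ PN ≤ 1.000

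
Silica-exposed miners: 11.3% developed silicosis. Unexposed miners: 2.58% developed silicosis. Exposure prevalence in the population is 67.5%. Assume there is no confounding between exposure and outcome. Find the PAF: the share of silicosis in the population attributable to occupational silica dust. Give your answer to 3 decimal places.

p₁ = 0.113, p₀ = 0.0258.
Overall risk P(Y=1) = π·p₁ + (1−π)·p₀ = 0.675×0.113 + 0.325×0.0258 = 0.08466.
Under exogeneity, PAF = [P(Y=1) − p₀] / P(Y=1).
PAF = (0.08466 − 0.0258) / 0.08466 ≈ 0.6953

PAF ≈ 0.695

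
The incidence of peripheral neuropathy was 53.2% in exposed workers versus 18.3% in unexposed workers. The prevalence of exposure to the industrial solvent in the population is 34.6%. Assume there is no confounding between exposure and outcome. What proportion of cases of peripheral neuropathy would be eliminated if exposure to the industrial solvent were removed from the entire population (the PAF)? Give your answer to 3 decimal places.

p₁ = 0.532, p₀ = 0.183.
Overall risk P(Y=1) = π·p₁ + (1−π)·p₀ = 0.346×0.532 + 0.654×0.183 = 0.30375.
Under exogeneity, PAF = [P(Y=1) − p₀] / P(Y=1).
PAF = (0.30375 − 0.183) / 0.30375 ≈ 0.3975

PAF ≈ 0.398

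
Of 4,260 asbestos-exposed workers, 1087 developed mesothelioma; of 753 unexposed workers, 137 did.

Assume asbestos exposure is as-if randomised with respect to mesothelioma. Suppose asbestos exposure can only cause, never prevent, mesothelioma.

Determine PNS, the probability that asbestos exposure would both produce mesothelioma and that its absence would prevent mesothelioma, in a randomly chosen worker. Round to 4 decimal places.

PNS ≈ 0.0732

p₁ = P(outcome | exposed) = 1087/4260 = 0.25516
p₀ = P(outcome | unexposed) = 137/753 = 0.18194
Under exogeneity and monotonicity, PNS = p₁ − p₀.
PNS = 0.25516 − 0.18194 = 0.073225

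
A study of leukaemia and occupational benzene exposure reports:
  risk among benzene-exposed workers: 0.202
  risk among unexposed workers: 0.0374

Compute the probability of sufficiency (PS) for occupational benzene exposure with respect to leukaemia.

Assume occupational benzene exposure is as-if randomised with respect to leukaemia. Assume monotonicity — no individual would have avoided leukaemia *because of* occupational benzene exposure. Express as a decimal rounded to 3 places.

Let p₁ = 0.202, p₀ = 0.0374.
Under exogeneity and monotonicity, PS = (p₁ − p₀) / (1 − p₀).
PS = (0.202 − 0.0374) / (1 − 0.0374) = 0.1646 / 0.9626 ≈ 0.1710

PS ≈ 0.171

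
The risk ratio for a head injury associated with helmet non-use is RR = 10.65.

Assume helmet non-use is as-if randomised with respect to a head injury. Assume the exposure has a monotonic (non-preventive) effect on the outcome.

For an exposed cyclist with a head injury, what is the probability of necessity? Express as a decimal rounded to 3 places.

PN ≈ 0.906

Under exogeneity and monotonicity, PN = (RR − 1) / RR = 1 − 1/RR.
PN = (10.65 − 1) / 10.65 = 9.65 / 10.65 ≈ 0.9061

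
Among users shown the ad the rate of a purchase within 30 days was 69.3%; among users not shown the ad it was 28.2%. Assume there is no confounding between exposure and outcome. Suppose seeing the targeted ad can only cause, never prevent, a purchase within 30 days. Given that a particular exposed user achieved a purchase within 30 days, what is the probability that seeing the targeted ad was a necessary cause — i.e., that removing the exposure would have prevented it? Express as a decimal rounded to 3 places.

PN ≈ 0.593

p₁ = 0.693, p₀ = 0.282.
Under exogeneity and monotonicity, PN = (p₁ − p₀) / p₁.
PN = (0.693 − 0.282) / 0.693 = 0.411 / 0.693 ≈ 0.5931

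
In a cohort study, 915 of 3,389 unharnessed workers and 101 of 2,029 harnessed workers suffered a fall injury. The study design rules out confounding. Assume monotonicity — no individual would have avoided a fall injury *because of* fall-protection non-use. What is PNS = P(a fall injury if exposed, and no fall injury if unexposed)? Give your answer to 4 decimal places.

p₁ = P(outcome | exposed) = 915/3389 = 0.26999
p₀ = P(outcome | unexposed) = 101/2029 = 0.049778
Under exogeneity and monotonicity, PNS = p₁ − p₀.
PNS = 0.26999 − 0.049778 = 0.22021

PNS ≈ 0.2202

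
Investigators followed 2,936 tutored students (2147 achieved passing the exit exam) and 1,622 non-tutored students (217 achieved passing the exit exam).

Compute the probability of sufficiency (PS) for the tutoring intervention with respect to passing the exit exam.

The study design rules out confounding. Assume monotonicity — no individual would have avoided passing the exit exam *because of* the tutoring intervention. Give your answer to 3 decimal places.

p₁ = P(outcome | exposed) = 2147/2936 = 0.73127
p₀ = P(outcome | unexposed) = 217/1622 = 0.13379
Under exogeneity and monotonicity, PS = (p₁ − p₀) / (1 − p₀).
PS = (0.73127 − 0.13379) / (1 − 0.13379) = 0.59748 / 0.86621 ≈ 0.6898

PS ≈ 0.690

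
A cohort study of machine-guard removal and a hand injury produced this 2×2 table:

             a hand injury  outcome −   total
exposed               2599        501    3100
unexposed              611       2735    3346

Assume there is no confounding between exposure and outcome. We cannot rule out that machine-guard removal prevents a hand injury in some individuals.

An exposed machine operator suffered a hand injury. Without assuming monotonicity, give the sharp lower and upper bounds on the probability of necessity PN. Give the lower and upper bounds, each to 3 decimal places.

0.782 ≤ PN ≤ 0.975

p₁ = P(outcome | exposed) = 2599/3100 = 0.83839
p₀ = P(outcome | unexposed) = 611/3346 = 0.18261
Under exogeneity alone the bounds on PN are max{0,(p₁−p₀)/p₁} ≤ PN ≤ min{1,(1−p₀)/p₁}.
  lower = (p₁ − p₀)/p₁ = 0.65578 / 0.83839 ≈ 0.7822
  upper = min{1, (1 − p₀)/p₁} = 0.81739 / 0.83839 ≈ 0.9750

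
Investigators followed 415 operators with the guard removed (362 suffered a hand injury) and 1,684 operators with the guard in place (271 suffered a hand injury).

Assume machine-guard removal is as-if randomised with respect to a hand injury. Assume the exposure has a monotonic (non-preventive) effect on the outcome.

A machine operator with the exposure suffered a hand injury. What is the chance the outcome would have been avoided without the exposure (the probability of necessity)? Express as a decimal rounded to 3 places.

p₁ = P(outcome | exposed) = 362/415 = 0.87229
p₀ = P(outcome | unexposed) = 271/1684 = 0.16093
Under exogeneity and monotonicity, PN = (p₁ − p₀) / p₁.
PN = (0.87229 − 0.16093) / 0.87229 = 0.71136 / 0.87229 ≈ 0.8155

PN ≈ 0.816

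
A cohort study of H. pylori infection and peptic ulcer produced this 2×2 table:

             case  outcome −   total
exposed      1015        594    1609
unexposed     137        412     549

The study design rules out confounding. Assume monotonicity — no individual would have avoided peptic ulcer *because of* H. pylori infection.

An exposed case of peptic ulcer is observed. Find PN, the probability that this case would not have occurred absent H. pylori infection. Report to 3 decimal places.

PN ≈ 0.604

p₁ = P(outcome | exposed) = 1015/1609 = 0.63083
p₀ = P(outcome | unexposed) = 137/549 = 0.24954
Under exogeneity and monotonicity, PN = (p₁ − p₀) / p₁.
PN = (0.63083 − 0.24954) / 0.63083 = 0.38128 / 0.63083 ≈ 0.6044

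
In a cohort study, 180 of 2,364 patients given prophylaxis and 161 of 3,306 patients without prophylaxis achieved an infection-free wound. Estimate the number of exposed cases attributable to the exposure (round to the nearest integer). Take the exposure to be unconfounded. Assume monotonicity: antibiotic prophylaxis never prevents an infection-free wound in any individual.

about 65 cases

p₁ = P(outcome | exposed) = 180/2364 = 0.076142
p₀ = P(outcome | unexposed) = 161/3306 = 0.048699
PN = (p₁ − p₀)/p₁ = (0.076142 − 0.048699) / 0.076142 ≈ 0.36042.
Attributable cases ≈ PN × (exposed cases) = 0.36042 × 180 ≈ 64.87.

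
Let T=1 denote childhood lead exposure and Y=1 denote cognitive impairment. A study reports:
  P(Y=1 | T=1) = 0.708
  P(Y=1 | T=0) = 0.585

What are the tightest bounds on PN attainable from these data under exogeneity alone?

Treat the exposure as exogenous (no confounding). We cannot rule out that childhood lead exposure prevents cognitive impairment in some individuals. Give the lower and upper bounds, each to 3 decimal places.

0.174 ≤ PN ≤ 0.586

Let p₁ = 0.708, p₀ = 0.585.
Under exogeneity alone the bounds on PN are max{0,(p₁−p₀)/p₁} ≤ PN ≤ min{1,(1−p₀)/p₁}.
  lower = (p₁ − p₀)/p₁ = 0.123 / 0.708 ≈ 0.1737
  upper = min{1, (1 − p₀)/p₁} = 0.415 / 0.708 ≈ 0.5862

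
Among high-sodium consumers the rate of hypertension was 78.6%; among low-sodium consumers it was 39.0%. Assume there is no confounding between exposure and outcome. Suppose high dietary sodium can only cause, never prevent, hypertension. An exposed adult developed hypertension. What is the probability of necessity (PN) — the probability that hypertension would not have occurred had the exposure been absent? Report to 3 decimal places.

PN ≈ 0.504

p₁ = 0.786, p₀ = 0.39.
Under exogeneity and monotonicity, PN = (p₁ − p₀) / p₁.
PN = (0.786 − 0.39) / 0.786 = 0.396 / 0.786 ≈ 0.5038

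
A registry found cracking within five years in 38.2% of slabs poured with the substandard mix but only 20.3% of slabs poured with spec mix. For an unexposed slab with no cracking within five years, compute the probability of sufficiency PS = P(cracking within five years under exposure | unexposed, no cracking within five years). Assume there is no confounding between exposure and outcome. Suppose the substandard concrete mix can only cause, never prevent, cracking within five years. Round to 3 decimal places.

p₁ = 0.382, p₀ = 0.203.
Under exogeneity and monotonicity, PS = (p₁ − p₀) / (1 − p₀).
PS = (0.382 − 0.203) / (1 − 0.203) = 0.179 / 0.797 ≈ 0.2246

PS ≈ 0.225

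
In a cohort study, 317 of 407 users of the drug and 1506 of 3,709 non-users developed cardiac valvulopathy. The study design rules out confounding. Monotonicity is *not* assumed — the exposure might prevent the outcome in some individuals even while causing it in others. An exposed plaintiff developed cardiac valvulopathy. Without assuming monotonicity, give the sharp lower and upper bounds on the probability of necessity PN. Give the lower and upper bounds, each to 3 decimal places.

0.479 ≤ PN ≤ 0.763

p₁ = P(outcome | exposed) = 317/407 = 0.77887
p₀ = P(outcome | unexposed) = 1506/3709 = 0.40604
Under exogeneity alone the bounds on PN are max{0,(p₁−p₀)/p₁} ≤ PN ≤ min{1,(1−p₀)/p₁}.
  lower = (p₁ − p₀)/p₁ = 0.37283 / 0.77887 ≈ 0.4787
  upper = min{1, (1 − p₀)/p₁} = 0.59396 / 0.77887 ≈ 0.7626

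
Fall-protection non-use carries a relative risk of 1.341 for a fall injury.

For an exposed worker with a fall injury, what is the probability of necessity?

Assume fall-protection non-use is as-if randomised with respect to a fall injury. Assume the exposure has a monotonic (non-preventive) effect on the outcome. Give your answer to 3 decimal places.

Under exogeneity and monotonicity, PN = (RR − 1) / RR = 1 − 1/RR.
PN = (1.341 − 1) / 1.341 = 0.341 / 1.341 ≈ 0.2543

PN ≈ 0.254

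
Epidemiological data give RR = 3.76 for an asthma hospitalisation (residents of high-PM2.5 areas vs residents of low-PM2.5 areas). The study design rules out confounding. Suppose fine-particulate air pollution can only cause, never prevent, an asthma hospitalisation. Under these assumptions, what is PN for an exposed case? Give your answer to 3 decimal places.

PN ≈ 0.734

Under exogeneity and monotonicity, PN = (RR − 1) / RR = 1 − 1/RR.
PN = (3.76 − 1) / 3.76 = 2.76 / 3.76 ≈ 0.7340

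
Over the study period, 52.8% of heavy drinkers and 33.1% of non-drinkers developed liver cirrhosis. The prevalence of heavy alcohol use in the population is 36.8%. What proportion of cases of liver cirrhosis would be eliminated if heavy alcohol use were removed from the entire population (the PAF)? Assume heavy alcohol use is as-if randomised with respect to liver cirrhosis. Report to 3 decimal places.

p₁ = 0.528, p₀ = 0.331.
Overall risk P(Y=1) = π·p₁ + (1−π)·p₀ = 0.368×0.528 + 0.632×0.331 = 0.4035.
Under exogeneity, PAF = [P(Y=1) − p₀] / P(Y=1).
PAF = (0.4035 − 0.331) / 0.4035 ≈ 0.1797

PAF ≈ 0.180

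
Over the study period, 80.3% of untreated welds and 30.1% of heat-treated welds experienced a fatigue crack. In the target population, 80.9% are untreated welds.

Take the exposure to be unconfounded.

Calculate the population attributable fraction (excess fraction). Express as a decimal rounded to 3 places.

PAF ≈ 0.574

p₁ = 0.803, p₀ = 0.301.
Overall risk P(Y=1) = π·p₁ + (1−π)·p₀ = 0.809×0.803 + 0.191×0.301 = 0.70712.
Under exogeneity, PAF = [P(Y=1) − p₀] / P(Y=1).
PAF = (0.70712 − 0.301) / 0.70712 ≈ 0.5743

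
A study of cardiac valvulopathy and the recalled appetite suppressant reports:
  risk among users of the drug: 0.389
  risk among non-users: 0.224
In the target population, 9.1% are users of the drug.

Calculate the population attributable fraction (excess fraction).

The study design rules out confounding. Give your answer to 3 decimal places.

Let p₁ = 0.389, p₀ = 0.224.
Overall risk P(Y=1) = π·p₁ + (1−π)·p₀ = 0.091×0.389 + 0.909×0.224 = 0.23902.
Under exogeneity, PAF = [P(Y=1) − p₀] / P(Y=1).
PAF = (0.23902 − 0.224) / 0.23902 ≈ 0.0628

PAF ≈ 0.063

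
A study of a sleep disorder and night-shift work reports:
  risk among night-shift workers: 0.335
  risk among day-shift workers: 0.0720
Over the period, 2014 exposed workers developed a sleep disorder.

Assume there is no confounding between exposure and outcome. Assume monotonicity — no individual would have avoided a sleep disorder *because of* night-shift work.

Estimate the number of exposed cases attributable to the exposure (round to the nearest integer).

about 1581 cases

Let p₁ = 0.335, p₀ = 0.072.
PN = (p₁ − p₀)/p₁ = (0.335 − 0.072) / 0.335 ≈ 0.78507.
Attributable cases ≈ PN × (exposed cases) = 0.78507 × 2014 ≈ 1581.14.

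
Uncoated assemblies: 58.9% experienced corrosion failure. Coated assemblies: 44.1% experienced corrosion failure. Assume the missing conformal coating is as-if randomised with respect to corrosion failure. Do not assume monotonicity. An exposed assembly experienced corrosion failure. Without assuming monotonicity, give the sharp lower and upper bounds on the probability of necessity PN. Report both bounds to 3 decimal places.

0.251 ≤ PN ≤ 0.949

p₁ = 0.589, p₀ = 0.441.
Under exogeneity alone the bounds on PN are max{0,(p₁−p₀)/p₁} ≤ PN ≤ min{1,(1−p₀)/p₁}.
  lower = (p₁ − p₀)/p₁ = 0.148 / 0.589 ≈ 0.2513
  upper = min{1, (1 − p₀)/p₁} = 0.559 / 0.589 ≈ 0.9491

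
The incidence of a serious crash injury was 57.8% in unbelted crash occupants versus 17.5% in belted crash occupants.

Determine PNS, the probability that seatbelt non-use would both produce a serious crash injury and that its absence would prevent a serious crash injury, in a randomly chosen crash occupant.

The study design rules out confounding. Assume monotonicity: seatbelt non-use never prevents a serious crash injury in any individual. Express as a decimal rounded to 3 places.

PNS ≈ 0.403

p₁ = 0.578, p₀ = 0.175.
Under exogeneity and monotonicity, PNS = p₁ − p₀.
PNS = 0.578 − 0.175 = 0.403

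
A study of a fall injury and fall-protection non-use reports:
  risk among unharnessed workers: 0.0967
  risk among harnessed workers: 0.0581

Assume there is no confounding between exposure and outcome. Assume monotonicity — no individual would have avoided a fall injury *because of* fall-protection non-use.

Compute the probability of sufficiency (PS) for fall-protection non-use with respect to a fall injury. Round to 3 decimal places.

Let p₁ = 0.0967, p₀ = 0.0581.
Under exogeneity and monotonicity, PS = (p₁ − p₀) / (1 − p₀).
PS = (0.0967 − 0.0581) / (1 − 0.0581) = 0.0386 / 0.9419 ≈ 0.0410

PS ≈ 0.041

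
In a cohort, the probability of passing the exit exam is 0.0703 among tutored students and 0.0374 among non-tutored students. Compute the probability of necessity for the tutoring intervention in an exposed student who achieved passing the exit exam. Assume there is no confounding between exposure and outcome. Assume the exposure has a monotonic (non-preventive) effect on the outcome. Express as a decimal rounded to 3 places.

PN ≈ 0.468

Let p₁ = 0.0703, p₀ = 0.0374.
Under exogeneity and monotonicity, PN = (p₁ − p₀) / p₁.
PN = (0.0703 − 0.0374) / 0.0703 = 0.0329 / 0.0703 ≈ 0.4680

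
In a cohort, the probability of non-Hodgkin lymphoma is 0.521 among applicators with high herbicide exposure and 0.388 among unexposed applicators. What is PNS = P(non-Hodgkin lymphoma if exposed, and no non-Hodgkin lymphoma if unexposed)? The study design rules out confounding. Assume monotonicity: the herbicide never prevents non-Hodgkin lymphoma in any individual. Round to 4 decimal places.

PNS ≈ 0.1330

Let p₁ = 0.521, p₀ = 0.388.
Under exogeneity and monotonicity, PNS = p₁ − p₀.
PNS = 0.521 − 0.388 = 0.133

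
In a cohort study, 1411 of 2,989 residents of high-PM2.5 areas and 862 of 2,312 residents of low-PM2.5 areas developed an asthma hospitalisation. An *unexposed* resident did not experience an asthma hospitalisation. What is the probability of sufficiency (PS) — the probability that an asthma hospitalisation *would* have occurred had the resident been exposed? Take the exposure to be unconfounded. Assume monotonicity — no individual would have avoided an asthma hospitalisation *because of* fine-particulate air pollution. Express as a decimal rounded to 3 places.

p₁ = P(outcome | exposed) = 1411/2989 = 0.47206
p₀ = P(outcome | unexposed) = 862/2312 = 0.37284
Under exogeneity and monotonicity, PS = (p₁ − p₀) / (1 − p₀).
PS = (0.47206 − 0.37284) / (1 − 0.37284) = 0.099227 / 0.62716 ≈ 0.1582

PS ≈ 0.158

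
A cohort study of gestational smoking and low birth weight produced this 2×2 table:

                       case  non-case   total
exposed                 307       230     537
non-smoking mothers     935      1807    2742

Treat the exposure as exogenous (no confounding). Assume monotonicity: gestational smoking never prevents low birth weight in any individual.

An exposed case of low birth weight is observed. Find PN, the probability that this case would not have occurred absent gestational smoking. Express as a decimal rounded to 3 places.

p₁ = P(outcome | exposed) = 307/537 = 0.57169
p₀ = P(outcome | unexposed) = 935/2742 = 0.34099
Under exogeneity and monotonicity, PN = (p₁ − p₀)/p₁.
PN = (0.57169 − 0.34099) / 0.57169 ≈ 0.4035

PN ≈ 0.404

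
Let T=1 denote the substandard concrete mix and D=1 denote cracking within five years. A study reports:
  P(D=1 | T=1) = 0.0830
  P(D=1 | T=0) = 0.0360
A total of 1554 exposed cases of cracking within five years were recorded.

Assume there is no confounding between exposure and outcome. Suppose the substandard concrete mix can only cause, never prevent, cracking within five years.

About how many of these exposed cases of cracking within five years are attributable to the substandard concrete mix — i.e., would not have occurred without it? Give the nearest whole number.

about 880 cases

Let p₁ = 0.083, p₀ = 0.036.
PN = (p₁ − p₀)/p₁ = (0.083 − 0.036) / 0.083 ≈ 0.56627.
Attributable cases ≈ PN × (exposed cases) = 0.56627 × 1554 ≈ 879.98.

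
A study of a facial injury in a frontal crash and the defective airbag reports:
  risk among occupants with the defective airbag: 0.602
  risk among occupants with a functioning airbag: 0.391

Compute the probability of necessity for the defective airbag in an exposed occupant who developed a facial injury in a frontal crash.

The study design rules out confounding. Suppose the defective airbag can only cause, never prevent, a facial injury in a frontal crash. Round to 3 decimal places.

PN ≈ 0.350

Let p₁ = 0.602, p₀ = 0.391.
Under exogeneity and monotonicity, PN = (p₁ − p₀) / p₁.
PN = (0.602 − 0.391) / 0.602 = 0.211 / 0.602 ≈ 0.3505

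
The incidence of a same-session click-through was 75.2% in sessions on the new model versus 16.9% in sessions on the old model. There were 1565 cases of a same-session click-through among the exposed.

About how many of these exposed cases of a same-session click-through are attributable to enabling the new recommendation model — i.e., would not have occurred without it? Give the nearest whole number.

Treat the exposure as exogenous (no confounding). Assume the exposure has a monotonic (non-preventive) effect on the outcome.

about 1213 cases

p₁ = 0.752, p₀ = 0.169.
PN = (p₁ − p₀)/p₁ = (0.752 − 0.169) / 0.752 ≈ 0.77527.
Attributable cases ≈ PN × (exposed cases) = 0.77527 × 1565 ≈ 1213.29.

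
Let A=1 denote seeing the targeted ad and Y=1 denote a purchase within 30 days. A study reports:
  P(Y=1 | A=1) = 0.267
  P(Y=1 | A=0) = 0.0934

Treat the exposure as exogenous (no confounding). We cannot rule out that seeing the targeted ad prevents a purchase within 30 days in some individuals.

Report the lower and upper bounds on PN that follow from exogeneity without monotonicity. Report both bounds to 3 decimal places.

Let p₁ = 0.267, p₀ = 0.0934.
Under exogeneity alone the bounds on PN are max{0,(p₁−p₀)/p₁} ≤ PN ≤ min{1,(1−p₀)/p₁}.
  lower = (p₁ − p₀)/p₁ = 0.1736 / 0.267 ≈ 0.6502
  upper = min{1, (1 − p₀)/p₁} = 0.9066 / 0.267 ≈ 3.3955 → capped at 1

0.650 ≤ PN ≤ 1.000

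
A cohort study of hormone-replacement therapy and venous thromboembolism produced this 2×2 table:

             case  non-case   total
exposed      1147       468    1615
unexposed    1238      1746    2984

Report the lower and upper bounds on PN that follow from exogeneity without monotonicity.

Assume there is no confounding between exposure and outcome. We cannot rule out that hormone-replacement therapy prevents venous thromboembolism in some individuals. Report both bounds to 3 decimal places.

p₁ = P(outcome | exposed) = 1147/1615 = 0.71022
p₀ = P(outcome | unexposed) = 1238/2984 = 0.41488
Under exogeneity alone the bounds on PN are max{0,(p₁−p₀)/p₁} ≤ PN ≤ min{1,(1−p₀)/p₁}.
  lower = (p₁ − p₀)/p₁ = 0.29534 / 0.71022 ≈ 0.4158
  upper = min{1, (1 − p₀)/p₁} = 0.58512 / 0.71022 ≈ 0.8239

0.416 ≤ PN ≤ 0.824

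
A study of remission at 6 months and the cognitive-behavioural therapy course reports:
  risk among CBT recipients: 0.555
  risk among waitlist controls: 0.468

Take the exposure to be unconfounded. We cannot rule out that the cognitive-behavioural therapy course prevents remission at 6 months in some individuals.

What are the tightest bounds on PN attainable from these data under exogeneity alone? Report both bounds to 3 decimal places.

Let p₁ = 0.555, p₀ = 0.468.
Under exogeneity alone the bounds on PN are max{0,(p₁−p₀)/p₁} ≤ PN ≤ min{1,(1−p₀)/p₁}.
  lower = (p₁ − p₀)/p₁ = 0.087 / 0.555 ≈ 0.1568
  upper = min{1, (1 − p₀)/p₁} = 0.532 / 0.555 ≈ 0.9586

0.157 ≤ PN ≤ 0.959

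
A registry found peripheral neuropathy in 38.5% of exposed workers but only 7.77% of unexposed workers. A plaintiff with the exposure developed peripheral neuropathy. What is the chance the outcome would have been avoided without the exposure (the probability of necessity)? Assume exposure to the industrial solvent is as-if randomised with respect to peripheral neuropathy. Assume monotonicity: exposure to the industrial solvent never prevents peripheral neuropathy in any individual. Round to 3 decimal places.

PN ≈ 0.798

p₁ = 0.385, p₀ = 0.0777.
Under exogeneity and monotonicity, PN = (p₁ − p₀) / p₁.
PN = (0.385 − 0.0777) / 0.385 = 0.3073 / 0.385 ≈ 0.7982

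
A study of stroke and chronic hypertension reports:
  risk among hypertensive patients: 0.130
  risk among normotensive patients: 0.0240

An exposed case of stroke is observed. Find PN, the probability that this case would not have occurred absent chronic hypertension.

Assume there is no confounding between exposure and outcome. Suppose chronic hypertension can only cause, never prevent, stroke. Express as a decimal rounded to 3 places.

Let p₁ = 0.13, p₀ = 0.024.
Under exogeneity and monotonicity, PN = (p₁ − p₀) / p₁.
PN = (0.13 − 0.024) / 0.13 = 0.106 / 0.13 ≈ 0.8154

PN ≈ 0.815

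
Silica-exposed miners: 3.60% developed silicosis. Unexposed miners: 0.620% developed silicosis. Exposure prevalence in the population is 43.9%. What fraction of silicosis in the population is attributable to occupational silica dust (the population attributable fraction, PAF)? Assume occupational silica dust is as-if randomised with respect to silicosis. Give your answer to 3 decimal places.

p₁ = 0.036, p₀ = 0.0062.
Overall risk P(Y=1) = π·p₁ + (1−π)·p₀ = 0.439×0.036 + 0.561×0.0062 = 0.019282.
Under exogeneity, PAF = [P(Y=1) − p₀] / P(Y=1).
PAF = (0.019282 − 0.0062) / 0.019282 ≈ 0.6785

PAF ≈ 0.678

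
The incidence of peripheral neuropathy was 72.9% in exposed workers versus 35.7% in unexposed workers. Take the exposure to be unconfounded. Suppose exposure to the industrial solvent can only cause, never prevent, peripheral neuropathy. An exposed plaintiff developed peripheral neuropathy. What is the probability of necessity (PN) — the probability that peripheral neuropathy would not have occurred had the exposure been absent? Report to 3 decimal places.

p₁ = 0.729, p₀ = 0.357.
Under exogeneity and monotonicity, PN = (p₁ − p₀) / p₁.
PN = (0.729 − 0.357) / 0.729 = 0.372 / 0.729 ≈ 0.5103

PN ≈ 0.510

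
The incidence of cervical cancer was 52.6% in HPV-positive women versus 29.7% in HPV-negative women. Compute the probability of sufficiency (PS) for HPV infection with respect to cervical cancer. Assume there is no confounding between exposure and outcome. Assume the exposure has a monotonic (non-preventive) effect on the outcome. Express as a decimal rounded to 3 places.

p₁ = 0.526, p₀ = 0.297.
Under exogeneity and monotonicity, PS = (p₁ − p₀) / (1 − p₀).
PS = (0.526 − 0.297) / (1 − 0.297) = 0.229 / 0.703 ≈ 0.3257

PS ≈ 0.326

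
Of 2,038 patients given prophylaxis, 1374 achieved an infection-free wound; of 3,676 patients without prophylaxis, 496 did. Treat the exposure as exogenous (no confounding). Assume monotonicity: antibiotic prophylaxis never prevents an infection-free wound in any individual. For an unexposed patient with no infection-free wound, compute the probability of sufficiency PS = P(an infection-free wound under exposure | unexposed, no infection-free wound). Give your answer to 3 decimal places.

p₁ = P(outcome | exposed) = 1374/2038 = 0.67419
p₀ = P(outcome | unexposed) = 496/3676 = 0.13493
Under exogeneity and monotonicity, PS = (p₁ − p₀) / (1 − p₀).
PS = (0.67419 − 0.13493) / (1 − 0.13493) = 0.53926 / 0.86507 ≈ 0.6234

PS ≈ 0.623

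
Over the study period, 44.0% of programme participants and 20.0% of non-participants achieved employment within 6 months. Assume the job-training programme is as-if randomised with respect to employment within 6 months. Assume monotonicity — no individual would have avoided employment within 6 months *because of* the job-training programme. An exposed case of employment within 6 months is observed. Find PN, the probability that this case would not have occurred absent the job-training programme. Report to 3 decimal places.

PN ≈ 0.545

p₁ = 0.44, p₀ = 0.2.
Under exogeneity and monotonicity, PN = (p₁ − p₀) / p₁.
PN = (0.44 − 0.2) / 0.44 = 0.24 / 0.44 ≈ 0.5455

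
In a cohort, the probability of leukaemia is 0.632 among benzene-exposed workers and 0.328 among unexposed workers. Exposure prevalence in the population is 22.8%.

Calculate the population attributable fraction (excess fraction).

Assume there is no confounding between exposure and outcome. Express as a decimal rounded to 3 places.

PAF ≈ 0.174

Let p₁ = 0.632, p₀ = 0.328.
Overall risk P(Y=1) = π·p₁ + (1−π)·p₀ = 0.228×0.632 + 0.772×0.328 = 0.39731.
Under exogeneity, PAF = [P(Y=1) − p₀] / P(Y=1).
PAF = (0.39731 − 0.328) / 0.39731 ≈ 0.1745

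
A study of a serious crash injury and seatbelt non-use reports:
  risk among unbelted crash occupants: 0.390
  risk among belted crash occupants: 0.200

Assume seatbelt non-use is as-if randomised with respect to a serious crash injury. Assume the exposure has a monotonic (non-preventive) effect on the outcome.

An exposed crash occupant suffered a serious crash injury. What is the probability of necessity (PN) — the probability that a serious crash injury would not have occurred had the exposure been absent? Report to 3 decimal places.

Let p₁ = 0.39, p₀ = 0.2.
Under exogeneity and monotonicity, PN = (p₁ − p₀) / p₁.
PN = (0.39 − 0.2) / 0.39 = 0.19 / 0.39 ≈ 0.4872

PN ≈ 0.487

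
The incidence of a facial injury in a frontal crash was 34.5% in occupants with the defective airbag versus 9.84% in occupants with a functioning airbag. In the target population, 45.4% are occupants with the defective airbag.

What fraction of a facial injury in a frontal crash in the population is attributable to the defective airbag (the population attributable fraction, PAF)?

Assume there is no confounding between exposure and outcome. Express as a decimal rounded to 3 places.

p₁ = 0.345, p₀ = 0.0984.
Overall risk P(Y=1) = π·p₁ + (1−π)·p₀ = 0.454×0.345 + 0.546×0.0984 = 0.21036.
Under exogeneity, PAF = [P(Y=1) − p₀] / P(Y=1).
PAF = (0.21036 − 0.0984) / 0.21036 ≈ 0.5322

PAF ≈ 0.532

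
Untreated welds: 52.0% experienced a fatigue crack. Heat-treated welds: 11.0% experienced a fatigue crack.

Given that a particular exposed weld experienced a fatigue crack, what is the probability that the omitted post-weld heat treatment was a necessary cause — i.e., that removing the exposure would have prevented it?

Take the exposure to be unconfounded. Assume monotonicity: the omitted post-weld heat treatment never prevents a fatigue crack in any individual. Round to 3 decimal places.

p₁ = 0.52, p₀ = 0.11.
Under exogeneity and monotonicity, PN = (p₁ − p₀) / p₁.
PN = (0.52 − 0.11) / 0.52 = 0.41 / 0.52 ≈ 0.7885

PN ≈ 0.788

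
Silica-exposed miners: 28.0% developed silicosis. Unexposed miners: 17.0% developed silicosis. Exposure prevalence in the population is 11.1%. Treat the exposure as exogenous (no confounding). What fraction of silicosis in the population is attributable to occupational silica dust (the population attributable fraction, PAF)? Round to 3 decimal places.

PAF ≈ 0.067

p₁ = 0.28, p₀ = 0.17.
Overall risk P(Y=1) = π·p₁ + (1−π)·p₀ = 0.111×0.28 + 0.889×0.17 = 0.18221.
Under exogeneity, PAF = [P(Y=1) − p₀] / P(Y=1).
PAF = (0.18221 − 0.17) / 0.18221 ≈ 0.0670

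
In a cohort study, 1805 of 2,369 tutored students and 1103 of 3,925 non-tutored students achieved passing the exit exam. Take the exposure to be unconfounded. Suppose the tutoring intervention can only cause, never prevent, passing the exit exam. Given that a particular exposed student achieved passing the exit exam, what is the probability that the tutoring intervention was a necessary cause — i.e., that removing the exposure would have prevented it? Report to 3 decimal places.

p₁ = P(outcome | exposed) = 1805/2369 = 0.76192
p₀ = P(outcome | unexposed) = 1103/3925 = 0.28102
Under exogeneity and monotonicity, PN = (p₁ − p₀) / p₁.
PN = (0.76192 − 0.28102) / 0.76192 = 0.48091 / 0.76192 ≈ 0.6312

PN ≈ 0.631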